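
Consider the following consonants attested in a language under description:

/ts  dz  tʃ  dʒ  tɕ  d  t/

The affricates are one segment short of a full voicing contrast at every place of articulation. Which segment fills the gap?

/dʑ/

alveolar: voiceless /ts/, voiced /dz/.
postalveolar: voiceless /tʃ/, voiced /dʒ/.
alveolo-palatal: voiceless /tɕ/, voiced —.
The alveolo-palatal row has no voiced member, so the gap is the voiced alveolo-palatal affricate /dʑ/.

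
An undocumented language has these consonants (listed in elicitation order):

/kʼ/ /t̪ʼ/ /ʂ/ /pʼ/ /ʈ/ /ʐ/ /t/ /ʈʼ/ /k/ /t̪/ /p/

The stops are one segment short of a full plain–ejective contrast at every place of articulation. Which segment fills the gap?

/tʼ/

place of articulation  plain     ejective
bilabial          p         pʼ      
dental            t̪        t̪ʼ     
alveolar          t         —       
retroflex         ʈ         ʈʼ      
velar             k         kʼ      
The alveolar row has no ejective member, so the gap is the ejective alveolar stop /tʼ/.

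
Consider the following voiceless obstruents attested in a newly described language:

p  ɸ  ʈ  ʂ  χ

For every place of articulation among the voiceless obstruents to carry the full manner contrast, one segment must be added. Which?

/q/

bilabial: stop /p/, fricative /ɸ/.
retroflex: stop /ʈ/, fricative /ʂ/.
uvular: stop —, fricative /χ/.
The uvular row has no stop member, so the gap is the uvular stop /q/.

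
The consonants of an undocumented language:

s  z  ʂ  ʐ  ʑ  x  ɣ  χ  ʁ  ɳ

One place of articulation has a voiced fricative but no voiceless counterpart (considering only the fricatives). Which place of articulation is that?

Voiceless: /s/ (alveolar), /ʂ/ (retroflex), /x/ (velar), /χ/ (uvular).
Voiced: /z/ (alveolar), /ʐ/ (retroflex), /ʑ/ (alveolo-palatal), /ɣ/ (velar), /ʁ/ (uvular).
Every place of articulation has a voiceless member except alveolo-palatal, where /ɕ/ would be expected.

alveolo-palatal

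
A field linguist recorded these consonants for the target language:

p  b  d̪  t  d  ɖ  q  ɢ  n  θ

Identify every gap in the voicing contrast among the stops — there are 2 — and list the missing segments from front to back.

/t̪/, /ʈ/

place of articulation  voiceless  voiced  
bilabial          p         b       
dental            —         d̪      
alveolar          t         d       
retroflex         —         ɖ       
uvular            q         ɢ       
Gaps, from front to back: dental lacks voiceless (/t̪/); retroflex lacks voiceless (/ʈ/).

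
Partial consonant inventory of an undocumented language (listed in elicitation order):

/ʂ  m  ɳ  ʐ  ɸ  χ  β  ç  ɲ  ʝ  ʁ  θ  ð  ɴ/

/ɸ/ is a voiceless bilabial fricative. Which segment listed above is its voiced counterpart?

The voiced counterpart is a voiced bilabial fricative — in this inventory, /β/.

/β/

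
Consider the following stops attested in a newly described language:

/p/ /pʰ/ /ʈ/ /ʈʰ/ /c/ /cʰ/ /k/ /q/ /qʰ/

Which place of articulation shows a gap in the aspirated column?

velar

place of articulation  plain     aspirated
bilabial          p         pʰ      
retroflex         ʈ         ʈʰ      
palatal           c         cʰ      
velar             k         —       
uvular            q         qʰ      
Every place of articulation has an aspirated member except velar, where /kʰ/ would be expected.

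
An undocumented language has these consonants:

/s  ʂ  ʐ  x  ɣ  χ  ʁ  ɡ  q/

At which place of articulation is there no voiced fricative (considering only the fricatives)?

place of articulation  voiceless  voiced  
alveolar          s         —       
retroflex         ʂ         ʐ       
velar             x         ɣ       
uvular            χ         ʁ       
Every place of articulation has a voiced member except alveolar, where /z/ would be expected.

alveolar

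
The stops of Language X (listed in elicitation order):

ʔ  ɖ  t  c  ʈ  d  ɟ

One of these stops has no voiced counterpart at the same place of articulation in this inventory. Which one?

Alveolar: /t/ ~ /d/
Retroflex: /ʈ/ ~ /ɖ/
Palatal: /c/ ~ /ɟ/
Glottal: only /ʔ/ (voiceless); no voiced partner.
So /ʔ/ is the unpaired segment.

/ʔ/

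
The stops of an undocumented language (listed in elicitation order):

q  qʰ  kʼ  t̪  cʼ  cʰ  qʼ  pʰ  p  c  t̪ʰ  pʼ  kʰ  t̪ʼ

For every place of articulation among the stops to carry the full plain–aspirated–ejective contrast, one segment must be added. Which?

/k/

bilabial: plain /p/, aspirated /pʰ/, ejective /pʼ/.
dental: plain /t̪/, aspirated /t̪ʰ/, ejective /t̪ʼ/.
palatal: plain /c/, aspirated /cʰ/, ejective /cʼ/.
velar: plain —, aspirated /kʰ/, ejective /kʼ/.
uvular: plain /q/, aspirated /qʰ/, ejective /qʼ/.
The velar row has no plain member, so the gap is the plain velar stop /k/.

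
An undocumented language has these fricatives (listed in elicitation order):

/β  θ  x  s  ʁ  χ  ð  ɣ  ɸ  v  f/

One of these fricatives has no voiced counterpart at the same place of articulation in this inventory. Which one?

Bilabial: /ɸ/ ~ /β/
Labiodental: /f/ ~ /v/
Dental: /θ/ ~ /ð/
Velar: /x/ ~ /ɣ/
Uvular: /χ/ ~ /ʁ/
Alveolar: only /s/ (voiceless); no voiced partner.
So /s/ is the unpaired segment.

/s/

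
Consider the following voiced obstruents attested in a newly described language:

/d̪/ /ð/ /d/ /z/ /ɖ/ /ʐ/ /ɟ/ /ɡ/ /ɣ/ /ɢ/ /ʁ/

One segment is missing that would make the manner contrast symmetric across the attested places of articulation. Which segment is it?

/ʝ/

Stop: /d̪/ (dental), /d/ (alveolar), /ɖ/ (retroflex), /ɟ/ (palatal), /ɡ/ (velar), /ɢ/ (uvular).
Fricative: /ð/ (dental), /z/ (alveolar), /ʐ/ (retroflex), /ɣ/ (velar), /ʁ/ (uvular).
The palatal row has no fricative member, so the gap is the palatal fricative /ʝ/.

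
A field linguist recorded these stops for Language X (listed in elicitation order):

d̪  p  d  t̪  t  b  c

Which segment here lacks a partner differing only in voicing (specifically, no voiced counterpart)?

/c/

Bilabial: /p/ ~ /b/
Dental: /t̪/ ~ /d̪/
Alveolar: /t/ ~ /d/
Palatal: only /c/ (voiceless); no voiced partner.
So /c/ is the unpaired segment.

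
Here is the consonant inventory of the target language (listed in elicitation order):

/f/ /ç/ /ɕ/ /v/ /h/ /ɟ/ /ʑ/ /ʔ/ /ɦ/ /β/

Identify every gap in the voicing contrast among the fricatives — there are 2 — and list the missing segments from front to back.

/ɸ/, /ʝ/

Voiceless: /f/ (labiodental), /ɕ/ (alveolo-palatal), /ç/ (palatal), /h/ (glottal).
Voiced: /β/ (bilabial), /v/ (labiodental), /ʑ/ (alveolo-palatal), /ɦ/ (glottal).
Gaps, from front to back: bilabial lacks voiceless (/ɸ/); palatal lacks voiced (/ʝ/).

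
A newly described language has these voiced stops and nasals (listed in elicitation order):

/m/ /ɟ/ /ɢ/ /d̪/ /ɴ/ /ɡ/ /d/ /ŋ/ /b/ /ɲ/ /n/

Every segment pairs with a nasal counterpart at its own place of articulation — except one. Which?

Bilabial: /b/ ~ /m/
Alveolar: /d/ ~ /n/
Palatal: /ɟ/ ~ /ɲ/
Velar: /ɡ/ ~ /ŋ/
Uvular: /ɢ/ ~ /ɴ/
Dental: only /d̪/ (oral stop); no nasal partner.
So /d̪/ is the unpaired segment.

/d̪/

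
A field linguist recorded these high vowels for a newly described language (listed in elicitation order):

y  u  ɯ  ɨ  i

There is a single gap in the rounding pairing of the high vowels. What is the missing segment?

backness          unrounded  rounded 
front             i         y       
central           ɨ         —       
back              ɯ         u       
The central row has no rounded member, so the gap is the central rounded vowel /ʉ/.

/ʉ/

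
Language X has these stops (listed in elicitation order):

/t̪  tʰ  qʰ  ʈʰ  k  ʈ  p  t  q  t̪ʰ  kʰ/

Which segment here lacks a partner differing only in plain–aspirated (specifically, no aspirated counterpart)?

Dental: /t̪/ ~ /t̪ʰ/
Alveolar: /t/ ~ /tʰ/
Retroflex: /ʈ/ ~ /ʈʰ/
Velar: /k/ ~ /kʰ/
Uvular: /q/ ~ /qʰ/
Bilabial: only /p/ (plain); no aspirated partner.
So /p/ is the unpaired segment.

/p/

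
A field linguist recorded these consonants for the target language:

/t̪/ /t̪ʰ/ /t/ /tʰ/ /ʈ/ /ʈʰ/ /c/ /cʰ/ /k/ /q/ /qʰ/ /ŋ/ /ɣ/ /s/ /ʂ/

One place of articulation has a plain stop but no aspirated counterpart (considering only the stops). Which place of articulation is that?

velar

place of articulation  plain     aspirated
dental            t̪        t̪ʰ     
alveolar          t         tʰ      
retroflex         ʈ         ʈʰ      
palatal           c         cʰ      
velar             k         —       
uvular            q         qʰ      
Every place of articulation has an aspirated member except velar, where /kʰ/ would be expected.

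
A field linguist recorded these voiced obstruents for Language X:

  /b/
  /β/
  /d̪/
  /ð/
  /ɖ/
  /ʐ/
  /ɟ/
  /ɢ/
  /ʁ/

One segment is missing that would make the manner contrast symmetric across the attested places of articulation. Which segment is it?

bilabial: stop /b/, fricative /β/.
dental: stop /d̪/, fricative /ð/.
retroflex: stop /ɖ/, fricative /ʐ/.
palatal: stop /ɟ/, fricative —.
uvular: stop /ɢ/, fricative /ʁ/.
The palatal row has no fricative member, so the gap is the palatal fricative /ʝ/.

/ʝ/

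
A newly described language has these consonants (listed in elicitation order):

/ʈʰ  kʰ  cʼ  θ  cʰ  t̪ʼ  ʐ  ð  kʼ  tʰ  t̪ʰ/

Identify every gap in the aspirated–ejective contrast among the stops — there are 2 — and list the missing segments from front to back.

Aspirated: /t̪ʰ/ (dental), /tʰ/ (alveolar), /ʈʰ/ (retroflex), /cʰ/ (palatal), /kʰ/ (velar).
Ejective: /t̪ʼ/ (dental), /cʼ/ (palatal), /kʼ/ (velar).
Gaps, from front to back: alveolar lacks ejective (/tʼ/); retroflex lacks ejective (/ʈʼ/).

/tʼ/, /ʈʼ/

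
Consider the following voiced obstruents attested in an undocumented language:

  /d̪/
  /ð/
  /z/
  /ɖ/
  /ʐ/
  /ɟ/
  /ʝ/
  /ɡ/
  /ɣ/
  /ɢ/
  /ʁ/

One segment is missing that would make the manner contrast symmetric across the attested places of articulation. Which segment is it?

/d/

Stop: /d̪/ (dental), /ɖ/ (retroflex), /ɟ/ (palatal), /ɡ/ (velar), /ɢ/ (uvular).
Fricative: /ð/ (dental), /z/ (alveolar), /ʐ/ (retroflex), /ʝ/ (palatal), /ɣ/ (velar), /ʁ/ (uvular).
The alveolar row has no stop member, so the gap is the alveolar stop /d/.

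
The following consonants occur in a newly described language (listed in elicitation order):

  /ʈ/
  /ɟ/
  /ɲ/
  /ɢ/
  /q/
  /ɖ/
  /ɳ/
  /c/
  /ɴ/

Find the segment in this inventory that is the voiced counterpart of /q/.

/ɢ/

/q/ is a voiceless uvular stop.
The voiced counterpart is a voiced uvular stop — in this inventory, /ɢ/.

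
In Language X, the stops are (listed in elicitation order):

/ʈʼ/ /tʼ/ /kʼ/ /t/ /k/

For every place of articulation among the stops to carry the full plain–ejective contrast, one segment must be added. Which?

alveolar: plain /t/, ejective /tʼ/.
retroflex: plain —, ejective /ʈʼ/.
velar: plain /k/, ejective /kʼ/.
The retroflex row has no plain member, so the gap is the plain retroflex stop /ʈ/.

/ʈ/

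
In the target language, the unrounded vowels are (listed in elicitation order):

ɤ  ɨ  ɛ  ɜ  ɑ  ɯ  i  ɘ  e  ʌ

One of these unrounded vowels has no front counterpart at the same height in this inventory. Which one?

/ɑ/

High: /i/ ~ /ɨ/ ~ /ɯ/
High-mid: /e/ ~ /ɘ/ ~ /ɤ/
Low-mid: /ɛ/ ~ /ɜ/ ~ /ʌ/
Low: only /ɑ/ (back); no front partner.
So /ɑ/ is the unpaired segment.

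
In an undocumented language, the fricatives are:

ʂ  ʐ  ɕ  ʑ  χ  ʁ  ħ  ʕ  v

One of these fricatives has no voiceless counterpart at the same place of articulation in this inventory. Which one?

Retroflex: /ʂ/ ~ /ʐ/
Alveolo-palatal: /ɕ/ ~ /ʑ/
Uvular: /χ/ ~ /ʁ/
Pharyngeal: /ħ/ ~ /ʕ/
Labiodental: only /v/ (voiced); no voiceless partner.
So /v/ is the unpaired segment.

/v/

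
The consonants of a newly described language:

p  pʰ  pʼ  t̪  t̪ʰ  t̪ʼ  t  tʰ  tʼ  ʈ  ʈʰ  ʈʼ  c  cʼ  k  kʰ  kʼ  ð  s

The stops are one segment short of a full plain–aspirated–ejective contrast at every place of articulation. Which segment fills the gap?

bilabial: plain /p/, aspirated /pʰ/, ejective /pʼ/.
dental: plain /t̪/, aspirated /t̪ʰ/, ejective /t̪ʼ/.
alveolar: plain /t/, aspirated /tʰ/, ejective /tʼ/.
retroflex: plain /ʈ/, aspirated /ʈʰ/, ejective /ʈʼ/.
palatal: plain /c/, aspirated —, ejective /cʼ/.
velar: plain /k/, aspirated /kʰ/, ejective /kʼ/.
The palatal row has no aspirated member, so the gap is the aspirated palatal stop /cʰ/.

/cʰ/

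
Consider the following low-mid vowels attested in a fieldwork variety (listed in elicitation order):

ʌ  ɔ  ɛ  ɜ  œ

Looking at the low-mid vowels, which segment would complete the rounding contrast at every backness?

backness          unrounded  rounded 
front             ɛ         œ       
central           ɜ         —       
back              ʌ         ɔ       
The central row has no rounded member, so the gap is the central rounded vowel /ɞ/.

/ɞ/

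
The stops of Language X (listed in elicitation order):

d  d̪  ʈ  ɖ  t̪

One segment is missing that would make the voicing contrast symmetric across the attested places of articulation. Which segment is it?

/t/

Voiceless: /t̪/ (dental), /ʈ/ (retroflex).
Voiced: /d̪/ (dental), /d/ (alveolar), /ɖ/ (retroflex).
The alveolar row has no voiceless member, so the gap is the voiceless alveolar stop /t/.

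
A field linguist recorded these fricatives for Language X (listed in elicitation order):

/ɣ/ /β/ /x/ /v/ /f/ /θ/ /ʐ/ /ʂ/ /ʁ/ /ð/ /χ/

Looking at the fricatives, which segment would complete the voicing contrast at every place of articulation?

Voiceless: /f/ (labiodental), /θ/ (dental), /ʂ/ (retroflex), /x/ (velar), /χ/ (uvular).
Voiced: /β/ (bilabial), /v/ (labiodental), /ð/ (dental), /ʐ/ (retroflex), /ɣ/ (velar), /ʁ/ (uvular).
The bilabial row has no voiceless member, so the gap is the voiceless bilabial fricative /ɸ/.

/ɸ/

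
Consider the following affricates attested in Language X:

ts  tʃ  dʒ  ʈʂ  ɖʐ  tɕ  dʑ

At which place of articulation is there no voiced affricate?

alveolar

place of articulation  voiceless  voiced  
alveolar          ts        —       
postalveolar      tʃ        dʒ      
retroflex         ʈʂ        ɖʐ      
alveolo-palatal   tɕ        dʑ      
Every place of articulation has a voiced member except alveolar, where /dz/ would be expected.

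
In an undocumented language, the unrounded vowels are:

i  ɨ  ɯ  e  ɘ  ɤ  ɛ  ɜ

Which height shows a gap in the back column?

low-mid

height            front     central   back    
high              i         ɨ         ɯ       
high-mid          e         ɘ         ɤ       
low-mid           ɛ         ɜ         —       
Every height has a back member except low-mid, where /ʌ/ would be expected.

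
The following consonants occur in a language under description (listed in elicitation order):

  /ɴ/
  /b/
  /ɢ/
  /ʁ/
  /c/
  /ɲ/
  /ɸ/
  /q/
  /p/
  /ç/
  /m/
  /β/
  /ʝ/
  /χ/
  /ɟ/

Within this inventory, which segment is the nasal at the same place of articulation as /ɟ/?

/ɟ/ is a voiced palatal stop.
The nasal at the same place is a palatal nasal — in this inventory, /ɲ/.

/ɲ/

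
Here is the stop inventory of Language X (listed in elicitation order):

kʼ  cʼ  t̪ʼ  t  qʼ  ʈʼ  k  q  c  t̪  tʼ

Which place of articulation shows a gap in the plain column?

place of articulation  plain     ejective
dental            t̪        t̪ʼ     
alveolar          t         tʼ      
retroflex         —         ʈʼ      
palatal           c         cʼ      
velar             k         kʼ      
uvular            q         qʼ      
Every place of articulation has a plain member except retroflex, where /ʈ/ would be expected.

retroflex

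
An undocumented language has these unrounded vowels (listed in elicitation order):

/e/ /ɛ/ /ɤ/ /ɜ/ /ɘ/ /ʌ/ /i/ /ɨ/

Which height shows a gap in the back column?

height            front     central   back    
high              i         ɨ         —       
high-mid          e         ɘ         ɤ       
low-mid           ɛ         ɜ         ʌ       
Every height has a back member except high, where /ɯ/ would be expected.

high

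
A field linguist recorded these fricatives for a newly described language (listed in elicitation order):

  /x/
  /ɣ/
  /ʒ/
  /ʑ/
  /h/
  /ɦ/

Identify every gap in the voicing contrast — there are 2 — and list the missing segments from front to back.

Voiceless: /x/ (velar), /h/ (glottal).
Voiced: /ʒ/ (postalveolar), /ʑ/ (alveolo-palatal), /ɣ/ (velar), /ɦ/ (glottal).
Gaps, from front to back: postalveolar lacks voiceless (/ʃ/); alveolo-palatal lacks voiceless (/ɕ/).

/ʃ/, /ɕ/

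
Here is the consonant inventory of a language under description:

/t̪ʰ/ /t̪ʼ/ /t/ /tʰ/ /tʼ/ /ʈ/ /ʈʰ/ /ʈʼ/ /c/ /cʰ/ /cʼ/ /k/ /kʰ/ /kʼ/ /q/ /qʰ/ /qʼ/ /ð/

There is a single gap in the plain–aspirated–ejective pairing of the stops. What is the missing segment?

Plain: /t/ (alveolar), /ʈ/ (retroflex), /c/ (palatal), /k/ (velar), /q/ (uvular).
Aspirated: /t̪ʰ/ (dental), /tʰ/ (alveolar), /ʈʰ/ (retroflex), /cʰ/ (palatal), /kʰ/ (velar), /qʰ/ (uvular).
Ejective: /t̪ʼ/ (dental), /tʼ/ (alveolar), /ʈʼ/ (retroflex), /cʼ/ (palatal), /kʼ/ (velar), /qʼ/ (uvular).
The dental row has no plain member, so the gap is the plain dental stop /t̪/.

/t̪/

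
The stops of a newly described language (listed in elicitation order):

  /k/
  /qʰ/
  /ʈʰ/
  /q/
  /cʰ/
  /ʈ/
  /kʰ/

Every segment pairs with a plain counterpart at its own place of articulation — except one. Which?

/cʰ/

Retroflex: /ʈ/ ~ /ʈʰ/
Velar: /k/ ~ /kʰ/
Uvular: /q/ ~ /qʰ/
Palatal: only /cʰ/ (aspirated); no plain partner.
So /cʰ/ is the unpaired segment.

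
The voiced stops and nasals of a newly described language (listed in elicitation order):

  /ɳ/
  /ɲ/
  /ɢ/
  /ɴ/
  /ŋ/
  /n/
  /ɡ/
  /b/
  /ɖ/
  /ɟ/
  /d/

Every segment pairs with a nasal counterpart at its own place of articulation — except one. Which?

Alveolar: /d/ ~ /n/
Retroflex: /ɖ/ ~ /ɳ/
Palatal: /ɟ/ ~ /ɲ/
Velar: /ɡ/ ~ /ŋ/
Uvular: /ɢ/ ~ /ɴ/
Bilabial: only /b/ (oral stop); no nasal partner.
So /b/ is the unpaired segment.

/b/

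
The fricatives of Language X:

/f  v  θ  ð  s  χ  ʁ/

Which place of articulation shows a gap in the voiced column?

Voiceless: /f/ (labiodental), /θ/ (dental), /s/ (alveolar), /χ/ (uvular).
Voiced: /v/ (labiodental), /ð/ (dental), /ʁ/ (uvular).
Every place of articulation has a voiced member except alveolar, where /z/ would be expected.

alveolar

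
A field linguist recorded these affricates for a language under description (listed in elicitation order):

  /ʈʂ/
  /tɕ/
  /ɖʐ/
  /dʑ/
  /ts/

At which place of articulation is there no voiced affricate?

alveolar

Voiceless: /ts/ (alveolar), /ʈʂ/ (retroflex), /tɕ/ (alveolo-palatal).
Voiced: /ɖʐ/ (retroflex), /dʑ/ (alveolo-palatal).
Every place of articulation has a voiced member except alveolar, where /dz/ would be expected.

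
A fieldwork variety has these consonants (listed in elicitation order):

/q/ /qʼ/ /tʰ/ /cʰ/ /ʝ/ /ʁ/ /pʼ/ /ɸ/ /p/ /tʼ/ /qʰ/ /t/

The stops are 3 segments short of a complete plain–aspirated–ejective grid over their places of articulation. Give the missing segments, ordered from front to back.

/pʰ/, /c/, /cʼ/

Plain: /p/ (bilabial), /t/ (alveolar), /q/ (uvular).
Aspirated: /tʰ/ (alveolar), /cʰ/ (palatal), /qʰ/ (uvular).
Ejective: /pʼ/ (bilabial), /tʼ/ (alveolar), /qʼ/ (uvular).
Gaps, from front to back: bilabial lacks aspirated (/pʰ/); palatal lacks plain (/c/); palatal lacks ejective (/cʼ/).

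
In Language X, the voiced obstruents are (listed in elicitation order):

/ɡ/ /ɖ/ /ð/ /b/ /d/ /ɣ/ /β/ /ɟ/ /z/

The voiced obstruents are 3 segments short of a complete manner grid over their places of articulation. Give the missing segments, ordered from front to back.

place of articulation  stop      fricative
bilabial          b         β       
dental            —         ð       
alveolar          d         z       
retroflex         ɖ         —       
palatal           ɟ         —       
velar             ɡ         ɣ       
Gaps, from front to back: dental lacks stop (/d̪/); retroflex lacks fricative (/ʐ/); palatal lacks fricative (/ʝ/).

/d̪/, /ʐ/, /ʝ/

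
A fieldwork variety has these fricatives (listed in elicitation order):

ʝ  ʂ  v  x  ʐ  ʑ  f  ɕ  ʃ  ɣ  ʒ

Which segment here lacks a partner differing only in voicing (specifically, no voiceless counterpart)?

Labiodental: /f/ ~ /v/
Postalveolar: /ʃ/ ~ /ʒ/
Retroflex: /ʂ/ ~ /ʐ/
Alveolo-palatal: /ɕ/ ~ /ʑ/
Velar: /x/ ~ /ɣ/
Palatal: only /ʝ/ (voiced); no voiceless partner.
So /ʝ/ is the unpaired segment.

/ʝ/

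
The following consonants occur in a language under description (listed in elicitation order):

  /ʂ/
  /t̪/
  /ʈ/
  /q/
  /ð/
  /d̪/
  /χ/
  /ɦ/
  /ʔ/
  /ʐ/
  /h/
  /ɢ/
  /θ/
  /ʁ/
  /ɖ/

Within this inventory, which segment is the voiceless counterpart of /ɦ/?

/ɦ/ is a voiced glottal fricative.
The voiceless counterpart is a voiceless glottal fricative — in this inventory, /h/.

/h/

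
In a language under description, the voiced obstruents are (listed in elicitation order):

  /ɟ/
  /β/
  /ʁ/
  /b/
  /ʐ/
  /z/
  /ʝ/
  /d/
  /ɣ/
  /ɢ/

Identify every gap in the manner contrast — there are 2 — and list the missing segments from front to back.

bilabial: stop /b/, fricative /β/.
alveolar: stop /d/, fricative /z/.
retroflex: stop —, fricative /ʐ/.
palatal: stop /ɟ/, fricative /ʝ/.
velar: stop —, fricative /ɣ/.
uvular: stop /ɢ/, fricative /ʁ/.
Gaps, from front to back: retroflex lacks stop (/ɖ/); velar lacks stop (/ɡ/).

/ɖ/, /ɡ/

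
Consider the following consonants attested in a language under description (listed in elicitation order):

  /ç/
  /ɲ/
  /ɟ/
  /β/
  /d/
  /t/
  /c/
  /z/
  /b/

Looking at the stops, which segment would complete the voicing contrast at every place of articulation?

place of articulation  voiceless  voiced  
bilabial          —         b       
alveolar          t         d       
palatal           c         ɟ       
The bilabial row has no voiceless member, so the gap is the voiceless bilabial stop /p/.

/p/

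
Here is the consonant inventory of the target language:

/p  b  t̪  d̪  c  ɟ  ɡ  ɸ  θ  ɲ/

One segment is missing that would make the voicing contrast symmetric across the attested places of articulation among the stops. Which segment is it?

Voiceless: /p/ (bilabial), /t̪/ (dental), /c/ (palatal).
Voiced: /b/ (bilabial), /d̪/ (dental), /ɟ/ (palatal), /ɡ/ (velar).
The velar row has no voiceless member, so the gap is the voiceless velar stop /k/.

/k/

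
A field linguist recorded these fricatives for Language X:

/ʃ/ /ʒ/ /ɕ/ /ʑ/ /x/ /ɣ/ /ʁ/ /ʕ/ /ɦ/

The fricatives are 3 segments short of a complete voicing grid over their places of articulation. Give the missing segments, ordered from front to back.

/χ/, /ħ/, /h/

postalveolar: voiceless /ʃ/, voiced /ʒ/.
alveolo-palatal: voiceless /ɕ/, voiced /ʑ/.
velar: voiceless /x/, voiced /ɣ/.
uvular: voiceless —, voiced /ʁ/.
pharyngeal: voiceless —, voiced /ʕ/.
glottal: voiceless —, voiced /ɦ/.
Gaps, from front to back: uvular lacks voiceless (/χ/); pharyngeal lacks voiceless (/ħ/); glottal lacks voiceless (/h/).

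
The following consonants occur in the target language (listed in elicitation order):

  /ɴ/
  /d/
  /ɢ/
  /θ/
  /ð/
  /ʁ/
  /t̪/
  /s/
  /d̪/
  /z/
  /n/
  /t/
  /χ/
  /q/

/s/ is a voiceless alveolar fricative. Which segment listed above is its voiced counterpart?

/z/

The voiced counterpart is a voiced alveolar fricative — in this inventory, /z/.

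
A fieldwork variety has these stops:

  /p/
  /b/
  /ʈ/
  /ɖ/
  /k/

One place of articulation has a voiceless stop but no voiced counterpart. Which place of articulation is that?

velar

bilabial: voiceless /p/, voiced /b/.
retroflex: voiceless /ʈ/, voiced /ɖ/.
velar: voiceless /k/, voiced —.
Every place of articulation has a voiced member except velar, where /ɡ/ would be expected.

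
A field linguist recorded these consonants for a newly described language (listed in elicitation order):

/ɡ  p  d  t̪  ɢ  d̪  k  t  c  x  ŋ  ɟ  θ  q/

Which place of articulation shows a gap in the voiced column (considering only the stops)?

Voiceless: /p/ (bilabial), /t̪/ (dental), /t/ (alveolar), /c/ (palatal), /k/ (velar), /q/ (uvular).
Voiced: /d̪/ (dental), /d/ (alveolar), /ɟ/ (palatal), /ɡ/ (velar), /ɢ/ (uvular).
Every place of articulation has a voiced member except bilabial, where /b/ would be expected.

bilabial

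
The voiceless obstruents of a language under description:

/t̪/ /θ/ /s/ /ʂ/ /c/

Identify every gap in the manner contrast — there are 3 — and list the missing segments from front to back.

/t/, /ʈ/, /ç/

Stop: /t̪/ (dental), /c/ (palatal).
Fricative: /θ/ (dental), /s/ (alveolar), /ʂ/ (retroflex).
Gaps, from front to back: alveolar lacks stop (/t/); retroflex lacks stop (/ʈ/); palatal lacks fricative (/ç/).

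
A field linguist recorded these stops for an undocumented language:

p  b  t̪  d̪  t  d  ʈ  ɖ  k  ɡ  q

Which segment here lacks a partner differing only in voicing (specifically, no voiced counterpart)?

Bilabial: /p/ ~ /b/
Dental: /t̪/ ~ /d̪/
Alveolar: /t/ ~ /d/
Retroflex: /ʈ/ ~ /ɖ/
Velar: /k/ ~ /ɡ/
Uvular: only /q/ (voiceless); no voiced partner.
So /q/ is the unpaired segment.

/q/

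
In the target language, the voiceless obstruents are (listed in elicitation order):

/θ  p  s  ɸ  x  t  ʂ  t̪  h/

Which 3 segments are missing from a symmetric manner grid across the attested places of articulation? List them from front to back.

bilabial: stop /p/, fricative /ɸ/.
dental: stop /t̪/, fricative /θ/.
alveolar: stop /t/, fricative /s/.
retroflex: stop —, fricative /ʂ/.
velar: stop —, fricative /x/.
glottal: stop —, fricative /h/.
Gaps, from front to back: retroflex lacks stop (/ʈ/); velar lacks stop (/k/); glottal lacks stop (/ʔ/).

/ʈ/, /k/, /ʔ/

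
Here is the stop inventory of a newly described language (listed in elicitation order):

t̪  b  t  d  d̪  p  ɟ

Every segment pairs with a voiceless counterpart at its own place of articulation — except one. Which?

/ɟ/

Bilabial: /p/ ~ /b/
Dental: /t̪/ ~ /d̪/
Alveolar: /t/ ~ /d/
Palatal: only /ɟ/ (voiced); no voiceless partner.
So /ɟ/ is the unpaired segment.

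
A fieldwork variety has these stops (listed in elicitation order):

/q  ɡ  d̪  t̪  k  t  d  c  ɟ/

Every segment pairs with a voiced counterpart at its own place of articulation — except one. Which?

/q/

Dental: /t̪/ ~ /d̪/
Alveolar: /t/ ~ /d/
Palatal: /c/ ~ /ɟ/
Velar: /k/ ~ /ɡ/
Uvular: only /q/ (voiceless); no voiced partner.
So /q/ is the unpaired segment.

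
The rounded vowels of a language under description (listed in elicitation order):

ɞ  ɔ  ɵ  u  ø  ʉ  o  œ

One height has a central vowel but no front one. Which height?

high

high: front —, central /ʉ/, back /u/.
high-mid: front /ø/, central /ɵ/, back /o/.
low-mid: front /œ/, central /ɞ/, back /ɔ/.
Every height has a front member except high, where /y/ would be expected.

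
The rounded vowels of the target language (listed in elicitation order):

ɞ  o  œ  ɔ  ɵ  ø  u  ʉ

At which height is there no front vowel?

Front: /ø/ (high-mid), /œ/ (low-mid).
Central: /ʉ/ (high), /ɵ/ (high-mid), /ɞ/ (low-mid).
Back: /u/ (high), /o/ (high-mid), /ɔ/ (low-mid).
Every height has a front member except high, where /y/ would be expected.

high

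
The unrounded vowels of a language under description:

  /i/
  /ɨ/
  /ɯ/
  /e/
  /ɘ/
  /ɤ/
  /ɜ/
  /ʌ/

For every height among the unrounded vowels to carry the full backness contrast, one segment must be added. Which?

high: front /i/, central /ɨ/, back /ɯ/.
high-mid: front /e/, central /ɘ/, back /ɤ/.
low-mid: front —, central /ɜ/, back /ʌ/.
The low-mid row has no front member, so the gap is the low-mid front unrounded vowel /ɛ/.

/ɛ/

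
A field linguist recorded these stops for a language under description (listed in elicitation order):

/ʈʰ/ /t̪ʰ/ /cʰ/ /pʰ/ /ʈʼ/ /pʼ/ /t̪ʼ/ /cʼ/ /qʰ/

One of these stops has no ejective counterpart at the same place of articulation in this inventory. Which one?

Bilabial: /pʰ/ ~ /pʼ/
Dental: /t̪ʰ/ ~ /t̪ʼ/
Retroflex: /ʈʰ/ ~ /ʈʼ/
Palatal: /cʰ/ ~ /cʼ/
Uvular: only /qʰ/ (aspirated); no ejective partner.
So /qʰ/ is the unpaired segment.

/qʰ/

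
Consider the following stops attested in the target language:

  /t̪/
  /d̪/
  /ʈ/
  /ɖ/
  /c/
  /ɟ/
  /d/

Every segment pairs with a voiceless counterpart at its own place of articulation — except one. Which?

/d/

Dental: /t̪/ ~ /d̪/
Retroflex: /ʈ/ ~ /ɖ/
Palatal: /c/ ~ /ɟ/
Alveolar: only /d/ (voiced); no voiceless partner.
So /d/ is the unpaired segment.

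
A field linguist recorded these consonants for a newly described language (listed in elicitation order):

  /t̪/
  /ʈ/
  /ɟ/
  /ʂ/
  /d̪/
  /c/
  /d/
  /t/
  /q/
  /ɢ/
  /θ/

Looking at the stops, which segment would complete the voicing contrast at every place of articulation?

place of articulation  voiceless  voiced  
dental            t̪        d̪      
alveolar          t         d       
retroflex         ʈ         —       
palatal           c         ɟ       
uvular            q         ɢ       
The retroflex row has no voiced member, so the gap is the voiced retroflex stop /ɖ/.

/ɖ/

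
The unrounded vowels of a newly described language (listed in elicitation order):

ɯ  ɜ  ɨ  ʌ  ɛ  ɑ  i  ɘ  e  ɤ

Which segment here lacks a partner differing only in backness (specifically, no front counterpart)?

High: /i/ ~ /ɨ/ ~ /ɯ/
High-mid: /e/ ~ /ɘ/ ~ /ɤ/
Low-mid: /ɛ/ ~ /ɜ/ ~ /ʌ/
Low: only /ɑ/ (back); no front partner.
So /ɑ/ is the unpaired segment.

/ɑ/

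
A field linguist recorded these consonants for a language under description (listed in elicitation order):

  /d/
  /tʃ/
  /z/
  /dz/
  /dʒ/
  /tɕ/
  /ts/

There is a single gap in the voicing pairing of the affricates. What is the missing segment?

alveolar: voiceless /ts/, voiced /dz/.
postalveolar: voiceless /tʃ/, voiced /dʒ/.
alveolo-palatal: voiceless /tɕ/, voiced —.
The alveolo-palatal row has no voiced member, so the gap is the voiced alveolo-palatal affricate /dʑ/.

/dʑ/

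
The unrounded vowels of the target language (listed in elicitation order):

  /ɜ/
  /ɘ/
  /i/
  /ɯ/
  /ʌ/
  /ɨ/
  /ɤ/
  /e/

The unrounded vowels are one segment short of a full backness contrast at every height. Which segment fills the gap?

high: front /i/, central /ɨ/, back /ɯ/.
high-mid: front /e/, central /ɘ/, back /ɤ/.
low-mid: front —, central /ɜ/, back /ʌ/.
The low-mid row has no front member, so the gap is the low-mid front unrounded vowel /ɛ/.

/ɛ/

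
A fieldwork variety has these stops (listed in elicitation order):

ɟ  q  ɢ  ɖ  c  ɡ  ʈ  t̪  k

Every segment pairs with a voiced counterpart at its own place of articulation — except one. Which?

/t̪/

Retroflex: /ʈ/ ~ /ɖ/
Palatal: /c/ ~ /ɟ/
Velar: /k/ ~ /ɡ/
Uvular: /q/ ~ /ɢ/
Dental: only /t̪/ (voiceless); no voiced partner.
So /t̪/ is the unpaired segment.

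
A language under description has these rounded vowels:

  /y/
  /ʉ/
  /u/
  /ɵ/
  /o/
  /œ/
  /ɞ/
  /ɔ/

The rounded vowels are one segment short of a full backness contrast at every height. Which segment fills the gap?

/ø/

height            front     central   back    
high              y         ʉ         u       
high-mid          —         ɵ         o       
low-mid           œ         ɞ         ɔ       
The high-mid row has no front member, so the gap is the high-mid front rounded vowel /ø/.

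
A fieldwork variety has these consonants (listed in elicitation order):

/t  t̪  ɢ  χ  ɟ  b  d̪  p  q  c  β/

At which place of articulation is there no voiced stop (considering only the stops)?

alveolar

bilabial: voiceless /p/, voiced /b/.
dental: voiceless /t̪/, voiced /d̪/.
alveolar: voiceless /t/, voiced —.
palatal: voiceless /c/, voiced /ɟ/.
uvular: voiceless /q/, voiced /ɢ/.
Every place of articulation has a voiced member except alveolar, where /d/ would be expected.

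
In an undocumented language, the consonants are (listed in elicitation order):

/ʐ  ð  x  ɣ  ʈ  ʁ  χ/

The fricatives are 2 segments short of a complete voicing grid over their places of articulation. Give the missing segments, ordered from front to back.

place of articulation  voiceless  voiced  
dental            —         ð       
retroflex         —         ʐ       
velar             x         ɣ       
uvular            χ         ʁ       
Gaps, from front to back: dental lacks voiceless (/θ/); retroflex lacks voiceless (/ʂ/).

/θ/, /ʂ/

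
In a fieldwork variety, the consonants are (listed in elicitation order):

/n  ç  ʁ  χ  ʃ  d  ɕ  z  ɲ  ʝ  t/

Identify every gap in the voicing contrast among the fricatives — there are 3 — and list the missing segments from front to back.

Voiceless: /ʃ/ (postalveolar), /ɕ/ (alveolo-palatal), /ç/ (palatal), /χ/ (uvular).
Voiced: /z/ (alveolar), /ʝ/ (palatal), /ʁ/ (uvular).
Gaps, from front to back: alveolar lacks voiceless (/s/); postalveolar lacks voiced (/ʒ/); alveolo-palatal lacks voiced (/ʑ/).

/s/, /ʒ/, /ʑ/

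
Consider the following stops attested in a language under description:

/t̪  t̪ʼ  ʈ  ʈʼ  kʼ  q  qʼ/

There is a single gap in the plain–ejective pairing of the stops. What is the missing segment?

/k/

place of articulation  plain     ejective
dental            t̪        t̪ʼ     
retroflex         ʈ         ʈʼ      
velar             —         kʼ      
uvular            q         qʼ      
The velar row has no plain member, so the gap is the plain velar stop /k/.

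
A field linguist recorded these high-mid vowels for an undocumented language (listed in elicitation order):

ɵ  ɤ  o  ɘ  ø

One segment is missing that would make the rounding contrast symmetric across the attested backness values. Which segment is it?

Unrounded: /ɘ/ (central), /ɤ/ (back).
Rounded: /ø/ (front), /ɵ/ (central), /o/ (back).
The front row has no unrounded member, so the gap is the front unrounded vowel /e/.

/e/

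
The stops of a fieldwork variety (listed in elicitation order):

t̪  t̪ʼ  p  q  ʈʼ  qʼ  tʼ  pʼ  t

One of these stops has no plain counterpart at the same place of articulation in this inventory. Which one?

Bilabial: /p/ ~ /pʼ/
Dental: /t̪/ ~ /t̪ʼ/
Alveolar: /t/ ~ /tʼ/
Uvular: /q/ ~ /qʼ/
Retroflex: only /ʈʼ/ (ejective); no plain partner.
So /ʈʼ/ is the unpaired segment.

/ʈʼ/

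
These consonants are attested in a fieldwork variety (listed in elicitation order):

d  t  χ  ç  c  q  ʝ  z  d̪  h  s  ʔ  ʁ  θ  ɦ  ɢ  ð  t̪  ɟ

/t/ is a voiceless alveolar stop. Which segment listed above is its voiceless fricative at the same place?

The voiceless fricative at the same place is a voiceless alveolar fricative — in this inventory, /s/.

/s/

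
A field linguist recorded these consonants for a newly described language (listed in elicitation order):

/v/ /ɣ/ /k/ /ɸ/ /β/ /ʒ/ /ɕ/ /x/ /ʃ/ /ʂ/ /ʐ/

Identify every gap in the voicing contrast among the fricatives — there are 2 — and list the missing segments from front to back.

/f/, /ʑ/

Voiceless: /ɸ/ (bilabial), /ʃ/ (postalveolar), /ʂ/ (retroflex), /ɕ/ (alveolo-palatal), /x/ (velar).
Voiced: /β/ (bilabial), /v/ (labiodental), /ʒ/ (postalveolar), /ʐ/ (retroflex), /ɣ/ (velar).
Gaps, from front to back: labiodental lacks voiceless (/f/); alveolo-palatal lacks voiced (/ʑ/).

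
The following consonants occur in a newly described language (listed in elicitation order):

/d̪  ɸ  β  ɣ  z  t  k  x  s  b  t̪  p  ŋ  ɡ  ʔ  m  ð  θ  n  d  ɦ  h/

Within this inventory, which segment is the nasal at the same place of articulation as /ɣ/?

/ŋ/

/ɣ/ is a voiced velar fricative.
The nasal at the same place is a velar nasal — in this inventory, /ŋ/.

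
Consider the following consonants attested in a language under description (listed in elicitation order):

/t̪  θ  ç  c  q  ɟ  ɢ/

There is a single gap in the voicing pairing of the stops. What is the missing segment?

/d̪/

place of articulation  voiceless  voiced  
dental            t̪        —       
palatal           c         ɟ       
uvular            q         ɢ       
The dental row has no voiced member, so the gap is the voiced dental stop /d̪/.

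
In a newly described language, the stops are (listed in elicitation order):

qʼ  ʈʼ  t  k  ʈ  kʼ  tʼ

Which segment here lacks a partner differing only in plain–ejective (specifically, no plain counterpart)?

/qʼ/

Alveolar: /t/ ~ /tʼ/
Retroflex: /ʈ/ ~ /ʈʼ/
Velar: /k/ ~ /kʼ/
Uvular: only /qʼ/ (ejective); no plain partner.
So /qʼ/ is the unpaired segment.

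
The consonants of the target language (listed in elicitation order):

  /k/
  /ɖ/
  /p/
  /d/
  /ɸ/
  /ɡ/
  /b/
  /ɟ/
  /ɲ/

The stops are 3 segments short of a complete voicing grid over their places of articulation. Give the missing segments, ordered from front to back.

/t/, /ʈ/, /c/

bilabial: voiceless /p/, voiced /b/.
alveolar: voiceless —, voiced /d/.
retroflex: voiceless —, voiced /ɖ/.
palatal: voiceless —, voiced /ɟ/.
velar: voiceless /k/, voiced /ɡ/.
Gaps, from front to back: alveolar lacks voiceless (/t/); retroflex lacks voiceless (/ʈ/); palatal lacks voiceless (/c/).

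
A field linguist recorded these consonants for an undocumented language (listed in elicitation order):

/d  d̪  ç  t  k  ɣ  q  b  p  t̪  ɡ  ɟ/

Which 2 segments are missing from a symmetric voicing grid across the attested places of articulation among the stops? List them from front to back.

Voiceless: /p/ (bilabial), /t̪/ (dental), /t/ (alveolar), /k/ (velar), /q/ (uvular).
Voiced: /b/ (bilabial), /d̪/ (dental), /d/ (alveolar), /ɟ/ (palatal), /ɡ/ (velar).
Gaps, from front to back: palatal lacks voiceless (/c/); uvular lacks voiced (/ɢ/).

/c/, /ɢ/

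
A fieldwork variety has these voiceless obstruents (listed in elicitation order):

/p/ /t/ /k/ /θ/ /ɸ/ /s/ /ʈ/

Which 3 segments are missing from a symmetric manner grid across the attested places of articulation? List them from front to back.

Stop: /p/ (bilabial), /t/ (alveolar), /ʈ/ (retroflex), /k/ (velar).
Fricative: /ɸ/ (bilabial), /θ/ (dental), /s/ (alveolar).
Gaps, from front to back: dental lacks stop (/t̪/); retroflex lacks fricative (/ʂ/); velar lacks fricative (/x/).

/t̪/, /ʂ/, /x/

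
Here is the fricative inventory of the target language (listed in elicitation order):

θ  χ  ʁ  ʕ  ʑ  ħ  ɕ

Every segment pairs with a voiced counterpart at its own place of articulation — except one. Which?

Alveolo-palatal: /ɕ/ ~ /ʑ/
Uvular: /χ/ ~ /ʁ/
Pharyngeal: /ħ/ ~ /ʕ/
Dental: only /θ/ (voiceless); no voiced partner.
So /θ/ is the unpaired segment.

/θ/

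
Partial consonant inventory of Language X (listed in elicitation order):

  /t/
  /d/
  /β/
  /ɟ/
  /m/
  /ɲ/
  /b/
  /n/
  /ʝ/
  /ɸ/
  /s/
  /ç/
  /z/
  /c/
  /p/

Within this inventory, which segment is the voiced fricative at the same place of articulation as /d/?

/d/ is a voiced alveolar stop.
The voiced fricative at the same place is a voiced alveolar fricative — in this inventory, /z/.

/z/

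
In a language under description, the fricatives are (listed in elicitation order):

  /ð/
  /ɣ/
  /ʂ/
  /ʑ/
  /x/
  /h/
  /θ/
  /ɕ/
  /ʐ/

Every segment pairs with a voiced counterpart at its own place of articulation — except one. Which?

Dental: /θ/ ~ /ð/
Retroflex: /ʂ/ ~ /ʐ/
Alveolo-palatal: /ɕ/ ~ /ʑ/
Velar: /x/ ~ /ɣ/
Glottal: only /h/ (voiceless); no voiced partner.
So /h/ is the unpaired segment.

/h/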